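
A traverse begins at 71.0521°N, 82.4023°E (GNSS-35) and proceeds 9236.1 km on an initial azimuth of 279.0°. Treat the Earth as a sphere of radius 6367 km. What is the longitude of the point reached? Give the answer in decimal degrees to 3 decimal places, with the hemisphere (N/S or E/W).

13.881°W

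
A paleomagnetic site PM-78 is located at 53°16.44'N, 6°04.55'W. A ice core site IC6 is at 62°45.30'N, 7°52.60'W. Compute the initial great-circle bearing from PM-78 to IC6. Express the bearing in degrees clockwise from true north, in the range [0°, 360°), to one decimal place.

355.0°

PM-78: φ = +53.27400°, λ = -6.07583°
IC6: φ = +62.75500°, λ = -7.87667°
Δλ = -1.8008°
y = sin Δλ · cos φ₂ = -0.014386
x = cos φ₁ sin φ₂ − sin φ₁ cos φ₂ cos Δλ = 0.164902
θ = atan2(y, x) = -4.9860° → 355.0140° (mod 360°)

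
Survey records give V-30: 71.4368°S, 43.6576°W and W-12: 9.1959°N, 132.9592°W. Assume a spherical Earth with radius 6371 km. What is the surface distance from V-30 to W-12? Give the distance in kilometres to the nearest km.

10952 km

Δφ = 80.6327°,  Δλ = -89.3016°
a = sin²(Δφ/2) + cos φ₁ cos φ₂ sin²(Δλ/2) = 0.573833
c = 2·arcsin(√a) = 1.719004 rad = 98.4917°
d = R·c = 6371 × 1.719004 = 10951.8 km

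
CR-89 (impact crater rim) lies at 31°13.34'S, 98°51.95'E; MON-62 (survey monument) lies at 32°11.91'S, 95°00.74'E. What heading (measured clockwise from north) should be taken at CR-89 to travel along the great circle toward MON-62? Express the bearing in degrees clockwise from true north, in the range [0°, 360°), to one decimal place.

CR-89: φ = -31.22233°, λ = +98.86583°
MON-62: φ = -32.19850°, λ = +95.01233°
Δλ = -3.8535°
y = sin Δλ · cos φ₂ = -0.056870
x = cos φ₁ sin φ₂ − sin φ₁ cos φ₂ cos Δλ = -0.018028
θ = atan2(y, x) = -107.5890° → 252.4110° (mod 360°)

252.4°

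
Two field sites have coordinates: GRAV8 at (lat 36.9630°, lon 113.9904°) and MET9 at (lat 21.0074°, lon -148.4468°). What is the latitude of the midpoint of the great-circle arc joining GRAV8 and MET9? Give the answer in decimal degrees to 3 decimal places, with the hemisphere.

Bx = cos φ₂ cos Δλ = -0.122865,  By = cos φ₂ sin Δλ = 0.925414
φₘ = atan2(sin φ₁ + sin φ₂, √((cos φ₁ + Bx)² + By²)) = 39.94370°
λₘ = λ₁ + atan2(By, cos φ₁ + Bx) = 167.83644°

39.944°N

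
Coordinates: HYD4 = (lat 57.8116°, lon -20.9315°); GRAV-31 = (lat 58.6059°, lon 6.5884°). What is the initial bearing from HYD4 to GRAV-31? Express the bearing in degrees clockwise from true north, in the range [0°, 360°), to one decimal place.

75.2°

Δλ = 27.5199°
y = sin Δλ · cos φ₂ = 0.240695
x = cos φ₁ sin φ₂ − sin φ₁ cos φ₂ cos Δλ = 0.063745
θ = atan2(y, x) = 75.1664° → 75.1664° (mod 360°)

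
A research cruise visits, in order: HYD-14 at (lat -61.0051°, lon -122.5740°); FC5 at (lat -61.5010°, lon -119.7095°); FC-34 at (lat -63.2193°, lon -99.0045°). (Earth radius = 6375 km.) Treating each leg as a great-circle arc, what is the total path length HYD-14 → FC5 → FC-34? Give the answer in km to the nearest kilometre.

1244 km

HYD-14→FC5: c = 0.025552 rad, d = 162.90 km
FC5→FC-34: c = 0.169526 rad, d = 1080.73 km
Total = 162.90 + 1080.73 = 1243.63 km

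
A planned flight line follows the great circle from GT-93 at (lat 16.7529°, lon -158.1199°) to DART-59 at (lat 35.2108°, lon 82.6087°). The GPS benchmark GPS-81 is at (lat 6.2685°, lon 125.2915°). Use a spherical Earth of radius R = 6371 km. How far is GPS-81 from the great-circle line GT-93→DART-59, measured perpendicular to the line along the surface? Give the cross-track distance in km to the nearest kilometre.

4367 km

δ₁₃ = central angle GT-93→GPS-81 = 1.315800 rad  (haversine)
θ₁₃ = bearing GT-93→GPS-81 = 272.256°,  θ₁₂ = bearing GT-93→DART-59 = 313.114°
dₓₜ = R·arcsin(sin δ₁₃ · sin(θ₁₃ − θ₁₂)) = 6371·arcsin(0.96766·sin(-40.857°)) = -4367.032 km
|dₓₜ| = 4367.032 km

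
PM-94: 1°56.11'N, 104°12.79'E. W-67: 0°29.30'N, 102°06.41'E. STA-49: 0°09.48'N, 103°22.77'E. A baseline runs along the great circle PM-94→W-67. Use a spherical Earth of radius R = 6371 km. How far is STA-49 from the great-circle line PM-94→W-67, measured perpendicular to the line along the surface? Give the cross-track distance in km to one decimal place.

110.4 km

PM-94: φ = +1.93517°, λ = +104.21317°
W-67: φ = +0.48833°, λ = +102.10683°
STA-49: φ = +0.15800°, λ = +103.37950°
δ₁₃ = central angle PM-94→STA-49 = 0.034259 rad  (haversine)
θ₁₃ = bearing PM-94→STA-49 = 205.136°,  θ₁₂ = bearing PM-94→W-67 = 235.535°
dₓₜ = R·arcsin(sin δ₁₃ · sin(θ₁₃ − θ₁₂)) = 6371·arcsin(0.03425·sin(-30.399°)) = -110.429 km
|dₓₜ| = 110.429 km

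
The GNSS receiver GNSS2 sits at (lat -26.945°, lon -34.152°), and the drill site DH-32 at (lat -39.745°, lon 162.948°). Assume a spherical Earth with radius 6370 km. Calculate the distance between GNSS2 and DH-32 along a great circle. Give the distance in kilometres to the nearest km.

Δφ = -12.8000°,  Δλ = -162.9000°
a = sin²(Δφ/2) + cos φ₁ cos φ₂ sin²(Δλ/2) = 0.682703
c = 2·arcsin(√a) = 1.944864 rad = 111.4325°
d = R·c = 6370 × 1.944864 = 12388.8 km

12389 km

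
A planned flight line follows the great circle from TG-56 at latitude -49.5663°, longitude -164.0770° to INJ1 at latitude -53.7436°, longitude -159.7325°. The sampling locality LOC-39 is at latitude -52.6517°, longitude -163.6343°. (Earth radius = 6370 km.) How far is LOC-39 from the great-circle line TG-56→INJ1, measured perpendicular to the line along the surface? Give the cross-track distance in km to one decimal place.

151.8 km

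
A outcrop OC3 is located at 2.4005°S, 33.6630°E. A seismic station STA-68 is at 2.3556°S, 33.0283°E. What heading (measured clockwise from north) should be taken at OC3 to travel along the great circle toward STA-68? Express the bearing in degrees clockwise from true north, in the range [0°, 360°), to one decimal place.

Δλ = -0.6347°
y = sin Δλ · cos φ₂ = -0.011068
x = cos φ₁ sin φ₂ − sin φ₁ cos φ₂ cos Δλ = 0.000781
θ = atan2(y, x) = -85.9633° → 274.0367° (mod 360°)

274.0°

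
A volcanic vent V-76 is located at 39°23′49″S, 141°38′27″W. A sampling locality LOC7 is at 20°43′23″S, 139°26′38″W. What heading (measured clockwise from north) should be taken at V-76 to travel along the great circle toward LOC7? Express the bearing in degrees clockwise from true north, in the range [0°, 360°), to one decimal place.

6.4°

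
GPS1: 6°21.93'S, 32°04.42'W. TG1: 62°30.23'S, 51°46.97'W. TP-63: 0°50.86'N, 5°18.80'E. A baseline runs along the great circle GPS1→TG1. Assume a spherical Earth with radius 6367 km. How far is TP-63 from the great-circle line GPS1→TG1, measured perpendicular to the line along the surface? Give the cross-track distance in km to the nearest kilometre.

3923 km

GPS1: φ = -6.36550°, λ = -32.07367°
TG1: φ = -62.50383°, λ = -51.78283°
TP-63: φ = +0.84767°, λ = +5.31333°
δ₁₃ = central angle GPS1→TP-63 = 0.663361 rad  (haversine)
θ₁₃ = bearing GPS1→TP-63 = 80.391°,  θ₁₂ = bearing GPS1→TG1 = 190.583°
dₓₜ = R·arcsin(sin δ₁₃ · sin(θ₁₃ − θ₁₂)) = 6367·arcsin(0.61577·sin(-110.192°)) = -3923.245 km
|dₓₜ| = 3923.245 km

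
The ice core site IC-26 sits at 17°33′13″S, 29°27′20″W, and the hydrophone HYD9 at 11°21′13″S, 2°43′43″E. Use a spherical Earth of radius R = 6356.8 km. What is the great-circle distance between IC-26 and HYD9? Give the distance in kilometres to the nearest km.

3521 km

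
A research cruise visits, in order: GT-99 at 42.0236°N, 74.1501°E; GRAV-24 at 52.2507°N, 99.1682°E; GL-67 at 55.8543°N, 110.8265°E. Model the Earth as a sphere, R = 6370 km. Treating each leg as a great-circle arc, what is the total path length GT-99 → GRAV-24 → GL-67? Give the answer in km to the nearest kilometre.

3049 km

GT-99→GRAV-24: c = 0.343918 rad, d = 2190.76 km
GRAV-24→GL-67: c = 0.134759 rad, d = 858.42 km
Total = 2190.76 + 858.42 = 3049.18 km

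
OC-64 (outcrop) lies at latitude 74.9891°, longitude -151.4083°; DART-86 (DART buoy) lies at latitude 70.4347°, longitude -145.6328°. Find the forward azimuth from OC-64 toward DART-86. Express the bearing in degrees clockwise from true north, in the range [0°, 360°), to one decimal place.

Δλ = 5.7755°
y = sin Δλ · cos φ₂ = 0.033699
x = cos φ₁ sin φ₂ − sin φ₁ cos φ₂ cos Δλ = -0.077764
θ = atan2(y, x) = 156.5702° → 156.5702° (mod 360°)

156.6°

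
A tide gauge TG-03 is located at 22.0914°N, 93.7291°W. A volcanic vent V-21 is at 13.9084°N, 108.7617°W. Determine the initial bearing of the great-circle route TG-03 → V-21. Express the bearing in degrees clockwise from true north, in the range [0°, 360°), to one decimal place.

Δλ = -15.0326°
y = sin Δλ · cos φ₂ = -0.251764
x = cos φ₁ sin φ₂ − sin φ₁ cos φ₂ cos Δλ = -0.129842
θ = atan2(y, x) = -117.2815° → 242.7185° (mod 360°)

242.7°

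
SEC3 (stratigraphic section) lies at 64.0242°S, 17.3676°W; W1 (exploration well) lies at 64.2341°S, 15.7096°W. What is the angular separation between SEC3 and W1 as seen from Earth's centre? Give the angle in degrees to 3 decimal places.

Δφ = -0.2099°,  Δλ = 1.6580°
a = sin²(Δφ/2) + cos φ₁ cos φ₂ sin²(Δλ/2) = 0.000043
c = 2·arcsin(√a) = 0.013147 rad = 0.7533°

0.753°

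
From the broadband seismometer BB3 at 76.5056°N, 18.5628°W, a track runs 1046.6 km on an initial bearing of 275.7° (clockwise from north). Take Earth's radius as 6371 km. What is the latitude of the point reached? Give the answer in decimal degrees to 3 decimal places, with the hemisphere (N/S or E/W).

δ = d/R = 1046.6/6371 = 0.164276 rad
φ₂ = arcsin(sin φ₁ cos δ + cos φ₁ sin δ cos θ)
   = arcsin(0.97239·0.98654 + 0.23335·0.16354·0.09932) = 74.38490°
λ₂ = λ₁ + atan2(sin θ sin δ cos φ₁, cos δ − sin φ₁ sin φ₂) = -55.75934°

74.385°N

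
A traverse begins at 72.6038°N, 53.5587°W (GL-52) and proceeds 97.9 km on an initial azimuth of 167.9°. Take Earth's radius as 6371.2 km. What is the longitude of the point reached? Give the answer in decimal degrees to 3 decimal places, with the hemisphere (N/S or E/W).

52.970°W

δ = d/R = 97.9/6371.2 = 0.015366 rad
φ₂ = arcsin(sin φ₁ cos δ + cos φ₁ sin δ cos θ)
   = arcsin(0.95426·0.99988 + 0.29898·0.01537·-0.97778) = 71.74205°
λ₂ = λ₁ + atan2(sin θ sin δ cos φ₁, cos δ − sin φ₁ sin φ₂) = -52.96965°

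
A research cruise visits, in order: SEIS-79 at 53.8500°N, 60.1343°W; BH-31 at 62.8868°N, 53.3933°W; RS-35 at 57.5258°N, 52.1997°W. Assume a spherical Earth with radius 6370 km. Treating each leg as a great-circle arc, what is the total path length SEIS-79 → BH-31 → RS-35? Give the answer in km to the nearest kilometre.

SEIS-79→BH-31: c = 0.169145 rad, d = 1077.45 km
BH-31→RS-35: c = 0.094134 rad, d = 599.63 km
Total = 1077.45 + 599.63 = 1677.08 km

1677 km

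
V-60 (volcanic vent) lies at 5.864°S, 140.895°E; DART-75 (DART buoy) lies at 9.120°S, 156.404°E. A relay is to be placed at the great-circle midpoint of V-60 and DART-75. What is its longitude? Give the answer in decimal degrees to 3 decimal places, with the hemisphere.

148.620°E

Bx = cos φ₂ cos Δλ = 0.951407,  By = cos φ₂ sin Δλ = 0.264010
φₘ = atan2(sin φ₁ + sin φ₂, √((cos φ₁ + Bx)² + By²)) = -7.56035°
λₘ = λ₁ + atan2(By, cos φ₁ + Bx) = 148.62034°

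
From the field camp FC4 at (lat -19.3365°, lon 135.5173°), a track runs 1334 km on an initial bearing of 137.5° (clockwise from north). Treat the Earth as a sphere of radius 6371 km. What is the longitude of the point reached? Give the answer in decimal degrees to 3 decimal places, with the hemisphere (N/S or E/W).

δ = d/R = 1334/6371 = 0.209386 rad
φ₂ = arcsin(sin φ₁ cos δ + cos φ₁ sin δ cos θ)
   = arcsin(-0.33112·0.97816 + 0.94359·0.20786·-0.73728) = -27.93626°
λ₂ = λ₁ + atan2(sin θ sin δ cos φ₁, cos δ − sin φ₁ sin φ₂) = 144.66329°

144.663°E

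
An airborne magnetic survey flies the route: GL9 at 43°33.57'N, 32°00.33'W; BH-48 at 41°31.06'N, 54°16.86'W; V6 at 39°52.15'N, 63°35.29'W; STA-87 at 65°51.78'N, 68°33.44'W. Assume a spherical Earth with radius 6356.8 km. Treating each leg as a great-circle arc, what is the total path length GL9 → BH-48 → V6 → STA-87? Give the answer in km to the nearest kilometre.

5534 km

GL9: φ = +43.55950°, λ = -32.00550°
BH-48: φ = +41.51767°, λ = -54.28100°
V6: φ = +39.86917°, λ = -63.58817°
STA-87: φ = +65.86300°, λ = -68.55733°
GL9→BH-48: c = 0.287793 rad, d = 1829.44 km
BH-48→V6: c = 0.126411 rad, d = 803.57 km
V6→STA-87: c = 0.456362 rad, d = 2901.00 km
Total = 1829.44 + 803.57 + 2901.00 = 5534.01 km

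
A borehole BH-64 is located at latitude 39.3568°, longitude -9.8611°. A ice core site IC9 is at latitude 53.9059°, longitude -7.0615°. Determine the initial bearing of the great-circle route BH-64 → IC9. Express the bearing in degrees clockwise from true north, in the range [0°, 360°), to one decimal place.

6.5°

Δλ = 2.7996°
y = sin Δλ · cos φ₂ = 0.028774
x = cos φ₁ sin φ₂ − sin φ₁ cos φ₂ cos Δλ = 0.251655
θ = atan2(y, x) = 6.5228° → 6.5228° (mod 360°)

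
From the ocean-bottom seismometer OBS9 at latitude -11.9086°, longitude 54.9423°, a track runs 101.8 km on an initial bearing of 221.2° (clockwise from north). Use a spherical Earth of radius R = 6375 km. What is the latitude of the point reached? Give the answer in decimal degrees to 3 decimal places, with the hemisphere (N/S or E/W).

12.596°S

δ = d/R = 101.8/6375 = 0.015969 rad
φ₂ = arcsin(sin φ₁ cos δ + cos φ₁ sin δ cos θ)
   = arcsin(-0.20635·0.99987 + 0.97848·0.01597·-0.75241) = -12.59633°
λ₂ = λ₁ + atan2(sin θ sin δ cos φ₁, cos δ − sin φ₁ sin φ₂) = 54.32479°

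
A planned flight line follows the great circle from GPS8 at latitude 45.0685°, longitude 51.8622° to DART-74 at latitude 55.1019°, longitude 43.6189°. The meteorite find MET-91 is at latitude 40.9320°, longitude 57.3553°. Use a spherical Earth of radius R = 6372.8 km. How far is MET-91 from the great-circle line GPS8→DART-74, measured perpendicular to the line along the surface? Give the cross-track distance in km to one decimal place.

δ₁₃ = central angle GPS8→MET-91 = 0.100594 rad  (haversine)
θ₁₃ = bearing GPS8→MET-91 = 133.934°,  θ₁₂ = bearing GPS8→DART-74 = 335.308°
dₓₜ = R·arcsin(sin δ₁₃ · sin(θ₁₃ − θ₁₂)) = 6372.8·arcsin(0.10042·sin(-201.374°)) = 233.298 km
|dₓₜ| = 233.298 km

233.3 km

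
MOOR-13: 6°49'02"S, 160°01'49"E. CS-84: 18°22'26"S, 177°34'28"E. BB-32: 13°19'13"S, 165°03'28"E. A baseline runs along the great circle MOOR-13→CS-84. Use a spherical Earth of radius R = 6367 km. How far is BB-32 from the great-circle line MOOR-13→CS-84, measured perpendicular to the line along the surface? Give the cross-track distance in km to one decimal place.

MOOR-13: φ = -6.81722°, λ = +160.03028°
CS-84: φ = -18.37389°, λ = +177.57444°
BB-32: φ = -13.32028°, λ = +165.05778°
δ₁₃ = central angle MOOR-13→BB-32 = 0.142609 rad  (haversine)
θ₁₃ = bearing MOOR-13→BB-32 = 143.130°,  θ₁₂ = bearing MOOR-13→CS-84 = 125.702°
dₓₜ = R·arcsin(sin δ₁₃ · sin(θ₁₃ − θ₁₂)) = 6367·arcsin(0.14213·sin(17.428°)) = 271.114 km
|dₓₜ| = 271.114 km

271.1 km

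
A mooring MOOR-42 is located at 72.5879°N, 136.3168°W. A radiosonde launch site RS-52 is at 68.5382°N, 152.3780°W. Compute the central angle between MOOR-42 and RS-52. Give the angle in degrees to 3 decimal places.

6.671°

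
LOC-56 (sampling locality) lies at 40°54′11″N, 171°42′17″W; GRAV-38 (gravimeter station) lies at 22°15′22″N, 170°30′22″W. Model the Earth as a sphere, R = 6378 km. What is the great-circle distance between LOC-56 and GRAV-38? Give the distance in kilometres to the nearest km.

LOC-56: φ = +40.90306°, λ = -171.70472°
GRAV-38: φ = +22.25611°, λ = -170.50611°
Δφ = -18.6469°,  Δλ = 1.1986°
a = sin²(Δφ/2) + cos φ₁ cos φ₂ sin²(Δλ/2) = 0.026323
c = 2·arcsin(√a) = 0.325929 rad = 18.6744°
d = R·c = 6378 × 0.325929 = 2078.8 km

2079 km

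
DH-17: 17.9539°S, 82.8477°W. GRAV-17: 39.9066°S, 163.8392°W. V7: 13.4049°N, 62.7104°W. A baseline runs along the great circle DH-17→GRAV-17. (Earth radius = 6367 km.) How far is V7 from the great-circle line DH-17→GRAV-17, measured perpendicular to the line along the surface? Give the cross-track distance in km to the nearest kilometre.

δ₁₃ = central angle DH-17→V7 = 0.647894 rad  (haversine)
θ₁₃ = bearing DH-17→V7 = 33.704°,  θ₁₂ = bearing DH-17→GRAV-17 = 232.886°
dₓₜ = R·arcsin(sin δ₁₃ · sin(θ₁₃ − θ₁₂)) = 6367·arcsin(0.60351·sin(-199.182°)) = 1270.967 km
|dₓₜ| = 1270.967 km

1271 km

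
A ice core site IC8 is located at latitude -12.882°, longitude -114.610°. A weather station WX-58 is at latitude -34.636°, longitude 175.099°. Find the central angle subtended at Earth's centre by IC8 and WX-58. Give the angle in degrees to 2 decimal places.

Δφ = -21.7540°,  Δλ = -70.2910°
a = sin²(Δφ/2) + cos φ₁ cos φ₂ sin²(Δλ/2) = 0.301397
c = 2·arcsin(√a) = 1.162326 rad = 66.5964°

66.60°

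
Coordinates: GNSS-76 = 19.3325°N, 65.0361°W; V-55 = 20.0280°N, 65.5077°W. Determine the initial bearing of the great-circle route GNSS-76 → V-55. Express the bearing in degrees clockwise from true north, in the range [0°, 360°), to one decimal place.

327.5°

Δλ = -0.4716°
y = sin Δλ · cos φ₂ = -0.007733
x = cos φ₁ sin φ₂ − sin φ₁ cos φ₂ cos Δλ = 0.012149
θ = atan2(y, x) = -32.4777° → 327.5223° (mod 360°)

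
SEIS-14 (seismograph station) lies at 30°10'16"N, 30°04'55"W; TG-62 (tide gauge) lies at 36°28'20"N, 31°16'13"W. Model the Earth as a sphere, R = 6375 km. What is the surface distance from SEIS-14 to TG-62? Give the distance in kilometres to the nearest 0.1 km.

709.7 km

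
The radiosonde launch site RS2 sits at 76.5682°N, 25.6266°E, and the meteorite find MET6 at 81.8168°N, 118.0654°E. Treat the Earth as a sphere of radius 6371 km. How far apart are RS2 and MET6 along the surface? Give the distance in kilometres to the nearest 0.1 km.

Δφ = 5.2486°,  Δλ = 92.4388°
a = sin²(Δφ/2) + cos φ₁ cos φ₂ sin²(Δλ/2) = 0.019332
c = 2·arcsin(√a) = 0.278980 rad = 15.9844°
d = R·c = 6371 × 0.278980 = 1777.4 km

1777.4 km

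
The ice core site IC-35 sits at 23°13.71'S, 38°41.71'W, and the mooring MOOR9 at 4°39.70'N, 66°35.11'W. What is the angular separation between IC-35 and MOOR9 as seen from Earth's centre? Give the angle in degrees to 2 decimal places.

IC-35: φ = -23.22850°, λ = -38.69517°
MOOR9: φ = +4.66167°, λ = -66.58517°
Δφ = 27.8902°,  Δλ = -27.8900°
a = sin²(Δφ/2) + cos φ₁ cos φ₂ sin²(Δλ/2) = 0.111269
c = 2·arcsin(√a) = 0.680177 rad = 38.9712°

38.97°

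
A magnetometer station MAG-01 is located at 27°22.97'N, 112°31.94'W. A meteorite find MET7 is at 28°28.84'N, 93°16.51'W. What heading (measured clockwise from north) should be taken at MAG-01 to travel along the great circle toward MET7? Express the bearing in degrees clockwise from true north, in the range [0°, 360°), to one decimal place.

81.8°

MAG-01: φ = +27.38283°, λ = -112.53233°
MET7: φ = +28.48067°, λ = -93.27517°
Δλ = 19.2572°
y = sin Δλ · cos φ₂ = 0.289895
x = cos φ₁ sin φ₂ − sin φ₁ cos φ₂ cos Δλ = 0.041780
θ = atan2(y, x) = 81.7990° → 81.7990° (mod 360°)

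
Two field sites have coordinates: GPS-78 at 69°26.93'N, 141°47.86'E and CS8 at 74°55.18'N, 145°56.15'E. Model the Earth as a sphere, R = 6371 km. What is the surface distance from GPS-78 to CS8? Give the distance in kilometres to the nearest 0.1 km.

GPS-78: φ = +69.44883°, λ = +141.79767°
CS8: φ = +74.91967°, λ = +145.93583°
Δφ = 5.4708°,  Δλ = 4.1382°
a = sin²(Δφ/2) + cos φ₁ cos φ₂ sin²(Δλ/2) = 0.002397
c = 2·arcsin(√a) = 0.097950 rad = 5.6121°
d = R·c = 6371 × 0.097950 = 624.0 km

624.0 km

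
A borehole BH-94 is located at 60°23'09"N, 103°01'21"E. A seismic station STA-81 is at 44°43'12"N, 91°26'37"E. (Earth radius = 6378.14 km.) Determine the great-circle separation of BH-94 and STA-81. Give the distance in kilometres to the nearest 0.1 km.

1905.4 km

BH-94: φ = +60.38583°, λ = +103.02250°
STA-81: φ = +44.72000°, λ = +91.44361°
Δφ = -15.6658°,  Δλ = -11.5789°
a = sin²(Δφ/2) + cos φ₁ cos φ₂ sin²(Δλ/2) = 0.022146
c = 2·arcsin(√a) = 0.298743 rad = 17.1167°
d = R·c = 6378.14 × 0.298743 = 1905.4 km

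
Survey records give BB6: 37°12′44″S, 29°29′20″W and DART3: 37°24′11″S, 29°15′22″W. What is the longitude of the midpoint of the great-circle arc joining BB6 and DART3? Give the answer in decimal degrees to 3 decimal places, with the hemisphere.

29.373°W

BB6: φ = -37.21222°, λ = -29.48889°
DART3: φ = -37.40306°, λ = -29.25611°
Bx = cos φ₂ cos Δλ = 0.794376,  By = cos φ₂ sin Δλ = 0.003227
φₘ = atan2(sin φ₁ + sin φ₂, √((cos φ₁ + Bx)² + By²)) = -37.30770°
λₘ = λ₁ + atan2(By, cos φ₁ + Bx) = -29.37265°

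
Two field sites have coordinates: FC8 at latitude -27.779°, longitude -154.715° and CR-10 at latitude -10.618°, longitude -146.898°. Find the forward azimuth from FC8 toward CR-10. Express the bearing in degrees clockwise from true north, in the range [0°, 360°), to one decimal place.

24.7°

Δλ = 7.8170°
y = sin Δλ · cos φ₂ = 0.133681
x = cos φ₁ sin φ₂ − sin φ₁ cos φ₂ cos Δλ = 0.290801
θ = atan2(y, x) = 24.6882° → 24.6882° (mod 360°)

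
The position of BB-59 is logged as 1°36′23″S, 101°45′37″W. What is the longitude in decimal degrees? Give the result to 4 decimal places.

101° + 45′/60 + 37″/3600 = 101 + 0.75000 + 0.01028 = 101.7603°

101.7603°W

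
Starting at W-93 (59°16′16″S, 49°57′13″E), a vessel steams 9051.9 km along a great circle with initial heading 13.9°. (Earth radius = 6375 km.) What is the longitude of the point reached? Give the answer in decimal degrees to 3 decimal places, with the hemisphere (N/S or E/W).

64.709°E

W-93: φ = -59.27111°, λ = +49.95361°
δ = d/R = 9051.9/6375 = 1.419906 rad
φ₂ = arcsin(sin φ₁ cos δ + cos φ₁ sin δ cos θ)
   = arcsin(-0.85959·0.15032 + 0.51098·0.98864·0.97072) = 21.17172°
λ₂ = λ₁ + atan2(sin θ sin δ cos φ₁, cos δ − sin φ₁ sin φ₂) = 64.70880°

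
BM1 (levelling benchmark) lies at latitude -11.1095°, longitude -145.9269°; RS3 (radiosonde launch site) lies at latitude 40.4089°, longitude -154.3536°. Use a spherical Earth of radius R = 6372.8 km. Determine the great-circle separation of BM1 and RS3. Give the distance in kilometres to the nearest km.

5796 km

Δφ = 51.5184°,  Δλ = -8.4267°
a = sin²(Δφ/2) + cos φ₁ cos φ₂ sin²(Δλ/2) = 0.192902
c = 2·arcsin(√a) = 0.909428 rad = 52.1064°
d = R·c = 6372.8 × 0.909428 = 5795.6 km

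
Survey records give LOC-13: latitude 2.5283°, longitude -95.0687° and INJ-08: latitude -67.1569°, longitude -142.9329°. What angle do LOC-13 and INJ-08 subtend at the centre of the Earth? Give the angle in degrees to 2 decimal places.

77.32°

Δφ = -69.6852°,  Δλ = -47.8642°
a = sin²(Δφ/2) + cos φ₁ cos φ₂ sin²(Δλ/2) = 0.390231
c = 2·arcsin(√a) = 1.349455 rad = 77.3180°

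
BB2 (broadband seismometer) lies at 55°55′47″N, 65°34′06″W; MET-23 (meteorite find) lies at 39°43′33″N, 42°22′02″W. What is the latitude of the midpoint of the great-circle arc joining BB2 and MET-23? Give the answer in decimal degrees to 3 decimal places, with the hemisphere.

BB2: φ = +55.92972°, λ = -65.56833°
MET-23: φ = +39.72583°, λ = -42.36722°
Bx = cos φ₂ cos Δλ = 0.706912,  By = cos φ₂ sin Δλ = 0.302999
φₘ = atan2(sin φ₁ + sin φ₂, √((cos φ₁ + Bx)² + By²)) = 48.40071°
λₘ = λ₁ + atan2(By, cos φ₁ + Bx) = -52.12007°

48.401°N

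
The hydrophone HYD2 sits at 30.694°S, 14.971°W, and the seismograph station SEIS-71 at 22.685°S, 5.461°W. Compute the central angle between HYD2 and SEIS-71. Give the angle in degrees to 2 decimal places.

11.67°

Δφ = 8.0090°,  Δλ = 9.5100°
a = sin²(Δφ/2) + cos φ₁ cos φ₂ sin²(Δλ/2) = 0.010329
c = 2·arcsin(√a) = 0.203612 rad = 11.6661°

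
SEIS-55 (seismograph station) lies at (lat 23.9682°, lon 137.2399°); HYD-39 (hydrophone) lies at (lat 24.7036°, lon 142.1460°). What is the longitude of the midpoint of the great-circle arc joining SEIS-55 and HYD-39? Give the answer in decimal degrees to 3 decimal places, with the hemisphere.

139.686°E

Bx = cos φ₂ cos Δλ = 0.905153,  By = cos φ₂ sin Δλ = 0.077696
φₘ = atan2(sin φ₁ + sin φ₂, √((cos φ₁ + Bx)² + By²)) = 24.35563°
λₘ = λ₁ + atan2(By, cos φ₁ + Bx) = 139.68583°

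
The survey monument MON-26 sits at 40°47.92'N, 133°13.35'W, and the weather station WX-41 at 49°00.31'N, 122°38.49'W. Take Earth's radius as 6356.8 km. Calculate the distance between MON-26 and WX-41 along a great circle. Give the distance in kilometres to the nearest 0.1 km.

MON-26: φ = +40.79867°, λ = -133.22250°
WX-41: φ = +49.00517°, λ = -122.64150°
Δφ = 8.2065°,  Δλ = 10.5810°
a = sin²(Δφ/2) + cos φ₁ cos φ₂ sin²(Δλ/2) = 0.009342
c = 2·arcsin(√a) = 0.193610 rad = 11.0930°
d = R·c = 6356.8 × 0.193610 = 1230.7 km

1230.7 km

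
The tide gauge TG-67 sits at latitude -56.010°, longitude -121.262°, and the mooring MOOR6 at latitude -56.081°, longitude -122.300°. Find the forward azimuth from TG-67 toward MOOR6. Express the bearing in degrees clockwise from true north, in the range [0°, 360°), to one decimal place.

262.6°

Δλ = -1.0380°
y = sin Δλ · cos φ₂ = -0.010109
x = cos φ₁ sin φ₂ − sin φ₁ cos φ₂ cos Δλ = -0.001315
θ = atan2(y, x) = -97.4123° → 262.5877° (mod 360°)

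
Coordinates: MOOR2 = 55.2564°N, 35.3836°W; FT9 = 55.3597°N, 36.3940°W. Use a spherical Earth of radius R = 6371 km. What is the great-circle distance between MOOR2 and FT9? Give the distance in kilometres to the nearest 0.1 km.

Δφ = 0.1033°,  Δλ = -1.0104°
a = sin²(Δφ/2) + cos φ₁ cos φ₂ sin²(Δλ/2) = 0.000026
c = 2·arcsin(√a) = 0.010198 rad = 0.5843°
d = R·c = 6371 × 0.010198 = 65.0 km

65.0 km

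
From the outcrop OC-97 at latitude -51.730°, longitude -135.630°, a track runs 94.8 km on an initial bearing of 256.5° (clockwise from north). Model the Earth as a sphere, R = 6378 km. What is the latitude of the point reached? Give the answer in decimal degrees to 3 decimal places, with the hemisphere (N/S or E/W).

51.921°S

δ = d/R = 94.8/6378 = 0.014864 rad
φ₂ = arcsin(sin φ₁ cos δ + cos φ₁ sin δ cos θ)
   = arcsin(-0.78510·0.99989 + 0.61937·0.01486·-0.23345) = -51.92118°
λ₂ = λ₁ + atan2(sin θ sin δ cos φ₁, cos δ − sin φ₁ sin φ₂) = -136.97275°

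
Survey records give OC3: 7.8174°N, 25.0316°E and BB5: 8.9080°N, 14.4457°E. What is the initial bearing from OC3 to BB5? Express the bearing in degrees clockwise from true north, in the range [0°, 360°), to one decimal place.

Δλ = -10.5859°
y = sin Δλ · cos φ₂ = -0.181494
x = cos φ₁ sin φ₂ − sin φ₁ cos φ₂ cos Δλ = 0.021320
θ = atan2(y, x) = -83.3001° → 276.6999° (mod 360°)

276.7°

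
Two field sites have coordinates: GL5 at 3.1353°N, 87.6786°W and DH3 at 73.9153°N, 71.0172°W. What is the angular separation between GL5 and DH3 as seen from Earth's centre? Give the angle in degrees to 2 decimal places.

Δφ = 70.7800°,  Δλ = 16.6614°
a = sin²(Δφ/2) + cos φ₁ cos φ₂ sin²(Δλ/2) = 0.341209
c = 2·arcsin(√a) = 1.247618 rad = 71.4833°

71.48°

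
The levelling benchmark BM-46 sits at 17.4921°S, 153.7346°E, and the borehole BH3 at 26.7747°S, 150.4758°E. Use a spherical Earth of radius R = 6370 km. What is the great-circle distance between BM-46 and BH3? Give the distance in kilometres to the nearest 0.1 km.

1085.0 km

Δφ = -9.2826°,  Δλ = -3.2588°
a = sin²(Δφ/2) + cos φ₁ cos φ₂ sin²(Δλ/2) = 0.007236
c = 2·arcsin(√a) = 0.170336 rad = 9.7595°
d = R·c = 6370 × 0.170336 = 1085.0 km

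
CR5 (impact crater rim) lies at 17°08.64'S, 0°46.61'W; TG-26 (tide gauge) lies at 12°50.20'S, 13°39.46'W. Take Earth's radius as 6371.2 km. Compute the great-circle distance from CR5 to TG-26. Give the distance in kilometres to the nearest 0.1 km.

1463.6 km

CR5: φ = -17.14400°, λ = -0.77683°
TG-26: φ = -12.83667°, λ = -13.65767°
Δφ = 4.3073°,  Δλ = -12.8808°
a = sin²(Δφ/2) + cos φ₁ cos φ₂ sin²(Δλ/2) = 0.013135
c = 2·arcsin(√a) = 0.229719 rad = 13.1619°
d = R·c = 6371.2 × 0.229719 = 1463.6 km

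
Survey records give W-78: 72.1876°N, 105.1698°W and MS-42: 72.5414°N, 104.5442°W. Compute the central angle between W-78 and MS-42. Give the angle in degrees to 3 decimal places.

Δφ = 0.3538°,  Δλ = 0.6256°
a = sin²(Δφ/2) + cos φ₁ cos φ₂ sin²(Δλ/2) = 0.000012
c = 2·arcsin(√a) = 0.007005 rad = 0.4014°

0.401°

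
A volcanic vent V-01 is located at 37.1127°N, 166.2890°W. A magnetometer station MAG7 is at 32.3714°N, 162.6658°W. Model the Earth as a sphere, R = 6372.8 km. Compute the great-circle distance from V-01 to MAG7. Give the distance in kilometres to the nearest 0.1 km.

622.6 km

Δφ = -4.7413°,  Δλ = 3.6232°
a = sin²(Δφ/2) + cos φ₁ cos φ₂ sin²(Δλ/2) = 0.002384
c = 2·arcsin(√a) = 0.097693 rad = 5.5974°
d = R·c = 6372.8 × 0.097693 = 622.6 km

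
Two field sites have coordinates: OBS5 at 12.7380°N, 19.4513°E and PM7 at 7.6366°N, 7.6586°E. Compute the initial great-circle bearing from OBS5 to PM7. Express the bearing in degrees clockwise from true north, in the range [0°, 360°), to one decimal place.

247.4°

Δλ = -11.7927°
y = sin Δλ · cos φ₂ = -0.202559
x = cos φ₁ sin φ₂ − sin φ₁ cos φ₂ cos Δλ = -0.084306
θ = atan2(y, x) = -112.5973° → 247.4027° (mod 360°)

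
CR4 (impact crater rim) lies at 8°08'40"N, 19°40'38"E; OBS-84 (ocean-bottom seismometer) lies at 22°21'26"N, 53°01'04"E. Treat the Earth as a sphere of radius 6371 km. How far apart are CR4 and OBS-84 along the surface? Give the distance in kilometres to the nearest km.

CR4: φ = +8.14444°, λ = +19.67722°
OBS-84: φ = +22.35722°, λ = +53.01778°
Δφ = 14.2128°,  Δλ = 33.3406°
a = sin²(Δφ/2) + cos φ₁ cos φ₂ sin²(Δλ/2) = 0.090642
c = 2·arcsin(√a) = 0.611625 rad = 35.0435°
d = R·c = 6371 × 0.611625 = 3896.7 km

3897 km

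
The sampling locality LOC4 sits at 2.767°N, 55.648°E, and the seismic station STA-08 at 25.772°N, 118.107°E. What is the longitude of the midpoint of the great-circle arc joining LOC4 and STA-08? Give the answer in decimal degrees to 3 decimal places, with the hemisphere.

85.080°E

Bx = cos φ₂ cos Δλ = 0.416391,  By = cos φ₂ sin Δλ = 0.798483
φₘ = atan2(sin φ₁ + sin φ₂, √((cos φ₁ + Bx)² + By²)) = 16.55625°
λₘ = λ₁ + atan2(By, cos φ₁ + Bx) = 85.08011°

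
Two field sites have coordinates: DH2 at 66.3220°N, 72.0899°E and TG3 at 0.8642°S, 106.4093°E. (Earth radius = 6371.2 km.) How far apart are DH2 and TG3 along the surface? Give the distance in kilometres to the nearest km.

Δφ = -67.1862°,  Δλ = 34.3194°
a = sin²(Δφ/2) + cos φ₁ cos φ₂ sin²(Δλ/2) = 0.341085
c = 2·arcsin(√a) = 1.247356 rad = 71.4682°
d = R·c = 6371.2 × 1.247356 = 7947.2 km

7947 km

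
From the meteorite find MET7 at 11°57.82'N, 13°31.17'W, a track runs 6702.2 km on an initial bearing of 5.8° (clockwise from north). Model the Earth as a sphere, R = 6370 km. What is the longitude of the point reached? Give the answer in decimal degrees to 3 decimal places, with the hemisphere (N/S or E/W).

2.493°E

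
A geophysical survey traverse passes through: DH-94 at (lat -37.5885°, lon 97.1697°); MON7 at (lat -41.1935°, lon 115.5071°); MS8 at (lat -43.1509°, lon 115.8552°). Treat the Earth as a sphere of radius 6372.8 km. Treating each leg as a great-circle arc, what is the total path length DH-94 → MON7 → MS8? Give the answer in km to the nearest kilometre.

1843 km

DH-94→MON7: c = 0.254687 rad, d = 1623.07 km
MON7→MS8: c = 0.034458 rad, d = 219.60 km
Total = 1623.07 + 219.60 = 1842.67 km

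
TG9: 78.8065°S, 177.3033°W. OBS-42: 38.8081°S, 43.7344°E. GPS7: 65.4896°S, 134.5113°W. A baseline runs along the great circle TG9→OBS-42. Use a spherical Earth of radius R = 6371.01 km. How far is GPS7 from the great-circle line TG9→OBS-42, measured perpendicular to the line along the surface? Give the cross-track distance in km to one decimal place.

δ₁₃ = central angle TG9→GPS7 = 0.312152 rad  (haversine)
θ₁₃ = bearing TG9→GPS7 = 66.591°,  θ₁₂ = bearing TG9→OBS-42 = 216.231°
dₓₜ = R·arcsin(sin δ₁₃ · sin(θ₁₃ − θ₁₂)) = 6371.01·arcsin(0.30711·sin(-149.640°)) = -992.929 km
|dₓₜ| = 992.929 km

992.9 km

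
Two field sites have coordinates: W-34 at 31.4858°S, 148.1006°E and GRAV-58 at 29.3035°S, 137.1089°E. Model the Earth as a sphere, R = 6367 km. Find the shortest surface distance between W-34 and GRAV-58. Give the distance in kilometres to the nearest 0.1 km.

Δφ = 2.1823°,  Δλ = -10.9917°
a = sin²(Δφ/2) + cos φ₁ cos φ₂ sin²(Δλ/2) = 0.007184
c = 2·arcsin(√a) = 0.169718 rad = 9.7242°
d = R·c = 6367 × 0.169718 = 1080.6 km

1080.6 km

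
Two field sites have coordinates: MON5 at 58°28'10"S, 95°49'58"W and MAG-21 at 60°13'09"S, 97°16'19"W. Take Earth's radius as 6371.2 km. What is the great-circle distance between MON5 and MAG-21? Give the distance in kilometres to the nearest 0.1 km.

MON5: φ = -58.46944°, λ = -95.83278°
MAG-21: φ = -60.21917°, λ = -97.27194°
Δφ = -1.7497°,  Δλ = -1.4392°
a = sin²(Δφ/2) + cos φ₁ cos φ₂ sin²(Δλ/2) = 0.000274
c = 2·arcsin(√a) = 0.033113 rad = 1.8973°
d = R·c = 6371.2 × 0.033113 = 211.0 km

211.0 km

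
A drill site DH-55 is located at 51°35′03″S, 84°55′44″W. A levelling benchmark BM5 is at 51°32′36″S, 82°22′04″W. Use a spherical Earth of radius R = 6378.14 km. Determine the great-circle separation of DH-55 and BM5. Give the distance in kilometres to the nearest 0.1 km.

177.3 km

DH-55: φ = -51.58417°, λ = -84.92889°
BM5: φ = -51.54333°, λ = -82.36778°
Δφ = 0.0408°,  Δλ = 2.5611°
a = sin²(Δφ/2) + cos φ₁ cos φ₂ sin²(Δλ/2) = 0.000193
c = 2·arcsin(√a) = 0.027795 rad = 1.5925°
d = R·c = 6378.14 × 0.027795 = 177.3 km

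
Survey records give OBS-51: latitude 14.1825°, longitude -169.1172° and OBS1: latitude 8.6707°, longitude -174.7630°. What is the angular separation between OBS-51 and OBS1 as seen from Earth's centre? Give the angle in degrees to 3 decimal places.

7.809°

Δφ = -5.5118°,  Δλ = -5.6458°
a = sin²(Δφ/2) + cos φ₁ cos φ₂ sin²(Δλ/2) = 0.004636
c = 2·arcsin(√a) = 0.136288 rad = 7.8087°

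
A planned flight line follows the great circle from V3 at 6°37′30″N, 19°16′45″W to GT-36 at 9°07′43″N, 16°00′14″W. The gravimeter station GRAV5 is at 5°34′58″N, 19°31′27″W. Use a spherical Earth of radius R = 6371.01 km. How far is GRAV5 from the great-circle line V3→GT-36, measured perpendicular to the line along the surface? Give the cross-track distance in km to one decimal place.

V3: φ = +6.62500°, λ = -19.27917°
GT-36: φ = +9.12861°, λ = -16.00389°
GRAV5: φ = +5.58278°, λ = -19.52417°
δ₁₃ = central angle V3→GRAV5 = 0.018681 rad  (haversine)
θ₁₃ = bearing V3→GRAV5 = 193.169°,  θ₁₂ = bearing V3→GT-36 = 52.129°
dₓₜ = R·arcsin(sin δ₁₃ · sin(θ₁₃ − θ₁₂)) = 6371.01·arcsin(0.01868·sin(141.041°)) = 74.829 km
|dₓₜ| = 74.829 km

74.8 km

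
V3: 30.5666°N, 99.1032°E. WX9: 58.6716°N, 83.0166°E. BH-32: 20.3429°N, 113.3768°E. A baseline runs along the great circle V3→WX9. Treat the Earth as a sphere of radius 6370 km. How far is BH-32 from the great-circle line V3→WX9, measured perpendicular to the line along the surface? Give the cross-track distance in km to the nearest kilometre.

1119 km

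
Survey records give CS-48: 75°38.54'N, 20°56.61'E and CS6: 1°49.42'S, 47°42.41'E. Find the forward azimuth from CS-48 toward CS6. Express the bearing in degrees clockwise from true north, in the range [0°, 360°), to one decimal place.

152.7°

CS-48: φ = +75.64233°, λ = +20.94350°
CS6: φ = -1.82367°, λ = +47.70683°
Δλ = 26.7633°
y = sin Δλ · cos φ₂ = 0.450078
x = cos φ₁ sin φ₂ − sin φ₁ cos φ₂ cos Δλ = -0.872440
θ = atan2(y, x) = 152.7115° → 152.7115° (mod 360°)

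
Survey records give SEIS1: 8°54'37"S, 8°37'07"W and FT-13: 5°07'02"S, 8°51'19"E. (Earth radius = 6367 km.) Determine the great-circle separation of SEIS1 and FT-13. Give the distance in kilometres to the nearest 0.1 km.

1972.3 km

SEIS1: φ = -8.91028°, λ = -8.61861°
FT-13: φ = -5.11722°, λ = +8.85528°
Δφ = 3.7931°,  Δλ = 17.4739°
a = sin²(Δφ/2) + cos φ₁ cos φ₂ sin²(Δλ/2) = 0.023799
c = 2·arcsin(√a) = 0.309776 rad = 17.7488°
d = R·c = 6367 × 0.309776 = 1972.3 km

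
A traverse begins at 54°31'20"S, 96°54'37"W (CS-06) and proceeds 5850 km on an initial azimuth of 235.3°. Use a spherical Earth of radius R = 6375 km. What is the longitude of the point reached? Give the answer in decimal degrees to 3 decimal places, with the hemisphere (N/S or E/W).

CS-06: φ = -54.52222°, λ = -96.91028°
δ = d/R = 5850/6375 = 0.917647 rad
φ₂ = arcsin(sin φ₁ cos δ + cos φ₁ sin δ cos θ)
   = arcsin(-0.81434·0.60769 + 0.58039·0.79417·-0.56928) = -49.22360°
λ₂ = λ₁ + atan2(sin θ sin δ cos φ₁, cos δ − sin φ₁ sin φ₂) = 171.73215°

171.732°E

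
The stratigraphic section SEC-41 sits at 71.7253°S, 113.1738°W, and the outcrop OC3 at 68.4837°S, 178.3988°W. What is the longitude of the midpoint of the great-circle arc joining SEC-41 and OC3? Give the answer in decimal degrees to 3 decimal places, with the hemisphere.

148.650°W

Bx = cos φ₂ cos Δλ = 0.153695,  By = cos φ₂ sin Δλ = -0.333009
φₘ = atan2(sin φ₁ + sin φ₂, √((cos φ₁ + Bx)² + By²)) = -73.02638°
λₘ = λ₁ + atan2(By, cos φ₁ + Bx) = -148.65018°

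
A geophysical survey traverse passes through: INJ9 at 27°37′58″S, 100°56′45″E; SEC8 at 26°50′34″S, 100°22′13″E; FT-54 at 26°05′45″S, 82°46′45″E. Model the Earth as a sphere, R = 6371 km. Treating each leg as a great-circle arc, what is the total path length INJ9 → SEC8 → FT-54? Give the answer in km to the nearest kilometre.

INJ9: φ = -27.63278°, λ = +100.94583°
SEC8: φ = -26.84278°, λ = +100.37028°
FT-54: φ = -26.09583°, λ = +82.77917°
INJ9→SEC8: c = 0.016428 rad, d = 104.66 km
SEC8→FT-54: c = 0.274928 rad, d = 1751.57 km
Total = 104.66 + 1751.57 = 1856.23 km

1856 km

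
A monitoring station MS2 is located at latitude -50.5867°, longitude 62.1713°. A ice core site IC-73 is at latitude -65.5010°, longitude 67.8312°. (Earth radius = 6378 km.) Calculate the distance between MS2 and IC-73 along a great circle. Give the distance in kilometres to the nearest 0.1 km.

Δφ = -14.9143°,  Δλ = 5.6599°
a = sin²(Δφ/2) + cos φ₁ cos φ₂ sin²(Δλ/2) = 0.017486
c = 2·arcsin(√a) = 0.265245 rad = 15.1974°
d = R·c = 6378 × 0.265245 = 1691.7 km

1691.7 km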